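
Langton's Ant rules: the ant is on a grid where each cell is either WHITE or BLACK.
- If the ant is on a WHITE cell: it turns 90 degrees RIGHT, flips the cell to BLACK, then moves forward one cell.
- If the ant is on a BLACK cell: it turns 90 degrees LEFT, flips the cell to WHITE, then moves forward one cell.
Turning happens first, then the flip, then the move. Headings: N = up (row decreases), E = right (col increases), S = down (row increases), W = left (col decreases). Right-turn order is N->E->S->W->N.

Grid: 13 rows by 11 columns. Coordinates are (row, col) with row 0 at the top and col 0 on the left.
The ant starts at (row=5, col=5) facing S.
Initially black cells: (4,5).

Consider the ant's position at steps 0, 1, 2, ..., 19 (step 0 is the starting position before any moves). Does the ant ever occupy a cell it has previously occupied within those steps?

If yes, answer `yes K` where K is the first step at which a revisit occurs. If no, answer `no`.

Step 1: on WHITE (5,5): turn R to W, flip to black, move to (5,4). |black|=2 — new cell
Step 2: on WHITE (5,4): turn R to N, flip to black, move to (4,4). |black|=3 — new cell
Step 3: on WHITE (4,4): turn R to E, flip to black, move to (4,5). |black|=4 — new cell
Step 4: on BLACK (4,5): turn L to N, flip to white, move to (3,5). |black|=3 — new cell
Step 5: on WHITE (3,5): turn R to E, flip to black, move to (3,6). |black|=4 — new cell
Step 6: on WHITE (3,6): turn R to S, flip to black, move to (4,6). |black|=5 — new cell
Step 7: on WHITE (4,6): turn R to W, flip to black, move to (4,5). |black|=6 — REVISIT

Answer: yes 7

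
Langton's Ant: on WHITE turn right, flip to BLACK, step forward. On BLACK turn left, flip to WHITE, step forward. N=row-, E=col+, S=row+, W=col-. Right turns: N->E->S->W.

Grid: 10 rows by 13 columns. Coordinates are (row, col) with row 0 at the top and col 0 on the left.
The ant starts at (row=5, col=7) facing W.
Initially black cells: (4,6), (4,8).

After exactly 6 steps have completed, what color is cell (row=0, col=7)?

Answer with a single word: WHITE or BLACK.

Step 1: on WHITE (5,7): turn R to N, flip to black, move to (4,7). |black|=3
Step 2: on WHITE (4,7): turn R to E, flip to black, move to (4,8). |black|=4
Step 3: on BLACK (4,8): turn L to N, flip to white, move to (3,8). |black|=3
Step 4: on WHITE (3,8): turn R to E, flip to black, move to (3,9). |black|=4
Step 5: on WHITE (3,9): turn R to S, flip to black, move to (4,9). |black|=5
Step 6: on WHITE (4,9): turn R to W, flip to black, move to (4,8). |black|=6

Answer: WHITE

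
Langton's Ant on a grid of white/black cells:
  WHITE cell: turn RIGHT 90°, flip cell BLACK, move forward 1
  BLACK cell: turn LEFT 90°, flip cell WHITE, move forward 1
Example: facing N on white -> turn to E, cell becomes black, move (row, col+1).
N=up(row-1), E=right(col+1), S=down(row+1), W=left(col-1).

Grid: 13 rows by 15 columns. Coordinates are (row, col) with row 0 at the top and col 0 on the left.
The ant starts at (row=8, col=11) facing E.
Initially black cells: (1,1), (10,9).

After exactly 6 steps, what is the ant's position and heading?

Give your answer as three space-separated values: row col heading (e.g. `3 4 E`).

Answer: 7 12 E

Derivation:
Step 1: on WHITE (8,11): turn R to S, flip to black, move to (9,11). |black|=3
Step 2: on WHITE (9,11): turn R to W, flip to black, move to (9,10). |black|=4
Step 3: on WHITE (9,10): turn R to N, flip to black, move to (8,10). |black|=5
Step 4: on WHITE (8,10): turn R to E, flip to black, move to (8,11). |black|=6
Step 5: on BLACK (8,11): turn L to N, flip to white, move to (7,11). |black|=5
Step 6: on WHITE (7,11): turn R to E, flip to black, move to (7,12). |black|=6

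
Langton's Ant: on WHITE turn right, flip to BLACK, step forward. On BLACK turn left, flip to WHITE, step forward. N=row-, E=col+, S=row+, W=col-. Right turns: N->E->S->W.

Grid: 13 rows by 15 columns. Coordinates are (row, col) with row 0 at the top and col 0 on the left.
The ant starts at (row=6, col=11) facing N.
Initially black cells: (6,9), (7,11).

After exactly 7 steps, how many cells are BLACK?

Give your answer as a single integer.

Answer: 7

Derivation:
Step 1: on WHITE (6,11): turn R to E, flip to black, move to (6,12). |black|=3
Step 2: on WHITE (6,12): turn R to S, flip to black, move to (7,12). |black|=4
Step 3: on WHITE (7,12): turn R to W, flip to black, move to (7,11). |black|=5
Step 4: on BLACK (7,11): turn L to S, flip to white, move to (8,11). |black|=4
Step 5: on WHITE (8,11): turn R to W, flip to black, move to (8,10). |black|=5
Step 6: on WHITE (8,10): turn R to N, flip to black, move to (7,10). |black|=6
Step 7: on WHITE (7,10): turn R to E, flip to black, move to (7,11). |black|=7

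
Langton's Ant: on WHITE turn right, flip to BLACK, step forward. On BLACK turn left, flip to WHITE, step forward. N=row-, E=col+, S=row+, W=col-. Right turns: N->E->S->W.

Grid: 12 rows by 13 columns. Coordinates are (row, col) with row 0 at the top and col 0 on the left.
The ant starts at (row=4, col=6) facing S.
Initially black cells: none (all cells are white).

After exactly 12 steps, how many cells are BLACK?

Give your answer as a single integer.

Step 1: on WHITE (4,6): turn R to W, flip to black, move to (4,5). |black|=1
Step 2: on WHITE (4,5): turn R to N, flip to black, move to (3,5). |black|=2
Step 3: on WHITE (3,5): turn R to E, flip to black, move to (3,6). |black|=3
Step 4: on WHITE (3,6): turn R to S, flip to black, move to (4,6). |black|=4
Step 5: on BLACK (4,6): turn L to E, flip to white, move to (4,7). |black|=3
Step 6: on WHITE (4,7): turn R to S, flip to black, move to (5,7). |black|=4
Step 7: on WHITE (5,7): turn R to W, flip to black, move to (5,6). |black|=5
Step 8: on WHITE (5,6): turn R to N, flip to black, move to (4,6). |black|=6
Step 9: on WHITE (4,6): turn R to E, flip to black, move to (4,7). |black|=7
Step 10: on BLACK (4,7): turn L to N, flip to white, move to (3,7). |black|=6
Step 11: on WHITE (3,7): turn R to E, flip to black, move to (3,8). |black|=7
Step 12: on WHITE (3,8): turn R to S, flip to black, move to (4,8). |black|=8

Answer: 8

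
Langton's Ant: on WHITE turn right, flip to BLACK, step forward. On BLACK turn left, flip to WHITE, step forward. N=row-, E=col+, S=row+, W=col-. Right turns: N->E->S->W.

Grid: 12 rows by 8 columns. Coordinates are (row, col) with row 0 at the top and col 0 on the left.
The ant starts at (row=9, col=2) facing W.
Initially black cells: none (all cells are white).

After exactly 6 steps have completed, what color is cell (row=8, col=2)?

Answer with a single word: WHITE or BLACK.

Step 1: on WHITE (9,2): turn R to N, flip to black, move to (8,2). |black|=1
Step 2: on WHITE (8,2): turn R to E, flip to black, move to (8,3). |black|=2
Step 3: on WHITE (8,3): turn R to S, flip to black, move to (9,3). |black|=3
Step 4: on WHITE (9,3): turn R to W, flip to black, move to (9,2). |black|=4
Step 5: on BLACK (9,2): turn L to S, flip to white, move to (10,2). |black|=3
Step 6: on WHITE (10,2): turn R to W, flip to black, move to (10,1). |black|=4

Answer: BLACK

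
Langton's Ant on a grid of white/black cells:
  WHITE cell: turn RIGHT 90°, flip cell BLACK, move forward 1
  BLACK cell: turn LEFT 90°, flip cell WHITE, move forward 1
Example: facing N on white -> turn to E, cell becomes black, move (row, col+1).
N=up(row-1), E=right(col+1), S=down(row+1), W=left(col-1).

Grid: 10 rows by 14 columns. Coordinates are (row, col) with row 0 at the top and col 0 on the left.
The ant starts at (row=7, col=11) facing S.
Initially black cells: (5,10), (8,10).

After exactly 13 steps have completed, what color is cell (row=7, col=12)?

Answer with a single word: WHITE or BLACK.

Answer: WHITE

Derivation:
Step 1: on WHITE (7,11): turn R to W, flip to black, move to (7,10). |black|=3
Step 2: on WHITE (7,10): turn R to N, flip to black, move to (6,10). |black|=4
Step 3: on WHITE (6,10): turn R to E, flip to black, move to (6,11). |black|=5
Step 4: on WHITE (6,11): turn R to S, flip to black, move to (7,11). |black|=6
Step 5: on BLACK (7,11): turn L to E, flip to white, move to (7,12). |black|=5
Step 6: on WHITE (7,12): turn R to S, flip to black, move to (8,12). |black|=6
Step 7: on WHITE (8,12): turn R to W, flip to black, move to (8,11). |black|=7
Step 8: on WHITE (8,11): turn R to N, flip to black, move to (7,11). |black|=8
Step 9: on WHITE (7,11): turn R to E, flip to black, move to (7,12). |black|=9
Step 10: on BLACK (7,12): turn L to N, flip to white, move to (6,12). |black|=8
Step 11: on WHITE (6,12): turn R to E, flip to black, move to (6,13). |black|=9
Step 12: on WHITE (6,13): turn R to S, flip to black, move to (7,13). |black|=10
Step 13: on WHITE (7,13): turn R to W, flip to black, move to (7,12). |black|=11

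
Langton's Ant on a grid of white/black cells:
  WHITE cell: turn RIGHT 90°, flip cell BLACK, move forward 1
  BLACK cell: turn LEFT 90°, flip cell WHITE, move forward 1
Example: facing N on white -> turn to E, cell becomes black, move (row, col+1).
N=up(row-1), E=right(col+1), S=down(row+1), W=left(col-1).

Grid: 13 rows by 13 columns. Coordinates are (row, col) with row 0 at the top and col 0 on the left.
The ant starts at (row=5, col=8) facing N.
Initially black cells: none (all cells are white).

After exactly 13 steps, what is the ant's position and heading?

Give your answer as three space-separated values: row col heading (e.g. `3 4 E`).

Step 1: on WHITE (5,8): turn R to E, flip to black, move to (5,9). |black|=1
Step 2: on WHITE (5,9): turn R to S, flip to black, move to (6,9). |black|=2
Step 3: on WHITE (6,9): turn R to W, flip to black, move to (6,8). |black|=3
Step 4: on WHITE (6,8): turn R to N, flip to black, move to (5,8). |black|=4
Step 5: on BLACK (5,8): turn L to W, flip to white, move to (5,7). |black|=3
Step 6: on WHITE (5,7): turn R to N, flip to black, move to (4,7). |black|=4
Step 7: on WHITE (4,7): turn R to E, flip to black, move to (4,8). |black|=5
Step 8: on WHITE (4,8): turn R to S, flip to black, move to (5,8). |black|=6
Step 9: on WHITE (5,8): turn R to W, flip to black, move to (5,7). |black|=7
Step 10: on BLACK (5,7): turn L to S, flip to white, move to (6,7). |black|=6
Step 11: on WHITE (6,7): turn R to W, flip to black, move to (6,6). |black|=7
Step 12: on WHITE (6,6): turn R to N, flip to black, move to (5,6). |black|=8
Step 13: on WHITE (5,6): turn R to E, flip to black, move to (5,7). |black|=9

Answer: 5 7 E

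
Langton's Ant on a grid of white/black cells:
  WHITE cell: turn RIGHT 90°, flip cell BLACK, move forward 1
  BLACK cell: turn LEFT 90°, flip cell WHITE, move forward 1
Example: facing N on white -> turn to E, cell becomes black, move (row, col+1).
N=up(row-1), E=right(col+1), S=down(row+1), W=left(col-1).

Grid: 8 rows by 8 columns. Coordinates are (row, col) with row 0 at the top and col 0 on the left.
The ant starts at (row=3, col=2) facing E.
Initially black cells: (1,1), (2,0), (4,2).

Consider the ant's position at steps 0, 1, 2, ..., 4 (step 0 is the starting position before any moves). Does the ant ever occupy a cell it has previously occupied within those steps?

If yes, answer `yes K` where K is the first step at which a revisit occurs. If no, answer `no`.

Answer: no

Derivation:
Step 1: on WHITE (3,2): turn R to S, flip to black, move to (4,2). |black|=4 — new cell
Step 2: on BLACK (4,2): turn L to E, flip to white, move to (4,3). |black|=3 — new cell
Step 3: on WHITE (4,3): turn R to S, flip to black, move to (5,3). |black|=4 — new cell
Step 4: on WHITE (5,3): turn R to W, flip to black, move to (5,2). |black|=5 — new cell
No revisit within 4 steps.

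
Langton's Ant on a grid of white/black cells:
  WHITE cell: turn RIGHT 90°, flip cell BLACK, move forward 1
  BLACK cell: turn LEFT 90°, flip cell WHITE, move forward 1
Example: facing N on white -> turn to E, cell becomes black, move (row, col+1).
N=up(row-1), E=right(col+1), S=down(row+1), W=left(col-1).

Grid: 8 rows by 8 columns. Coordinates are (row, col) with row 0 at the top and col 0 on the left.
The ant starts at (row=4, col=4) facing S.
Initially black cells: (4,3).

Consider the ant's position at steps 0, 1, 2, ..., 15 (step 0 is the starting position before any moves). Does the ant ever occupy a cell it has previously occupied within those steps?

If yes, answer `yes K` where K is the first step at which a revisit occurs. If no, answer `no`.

Answer: yes 5

Derivation:
Step 1: on WHITE (4,4): turn R to W, flip to black, move to (4,3). |black|=2 — new cell
Step 2: on BLACK (4,3): turn L to S, flip to white, move to (5,3). |black|=1 — new cell
Step 3: on WHITE (5,3): turn R to W, flip to black, move to (5,2). |black|=2 — new cell
Step 4: on WHITE (5,2): turn R to N, flip to black, move to (4,2). |black|=3 — new cell
Step 5: on WHITE (4,2): turn R to E, flip to black, move to (4,3). |black|=4 — REVISIT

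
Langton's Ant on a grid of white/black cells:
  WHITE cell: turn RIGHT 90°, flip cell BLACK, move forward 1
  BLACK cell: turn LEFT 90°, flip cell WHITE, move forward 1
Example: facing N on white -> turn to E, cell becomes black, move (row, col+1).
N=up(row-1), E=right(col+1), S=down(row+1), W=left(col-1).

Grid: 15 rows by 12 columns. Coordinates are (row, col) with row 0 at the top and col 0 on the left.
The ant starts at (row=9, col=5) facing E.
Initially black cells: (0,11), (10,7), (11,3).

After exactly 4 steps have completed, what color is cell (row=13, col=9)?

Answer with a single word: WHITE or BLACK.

Step 1: on WHITE (9,5): turn R to S, flip to black, move to (10,5). |black|=4
Step 2: on WHITE (10,5): turn R to W, flip to black, move to (10,4). |black|=5
Step 3: on WHITE (10,4): turn R to N, flip to black, move to (9,4). |black|=6
Step 4: on WHITE (9,4): turn R to E, flip to black, move to (9,5). |black|=7

Answer: WHITE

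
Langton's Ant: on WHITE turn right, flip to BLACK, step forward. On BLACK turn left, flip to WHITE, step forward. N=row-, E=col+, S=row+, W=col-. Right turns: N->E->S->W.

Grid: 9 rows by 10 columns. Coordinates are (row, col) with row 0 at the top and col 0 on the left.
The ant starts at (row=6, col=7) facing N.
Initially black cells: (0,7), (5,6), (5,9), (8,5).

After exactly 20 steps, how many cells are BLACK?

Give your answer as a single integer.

Answer: 10

Derivation:
Step 1: on WHITE (6,7): turn R to E, flip to black, move to (6,8). |black|=5
Step 2: on WHITE (6,8): turn R to S, flip to black, move to (7,8). |black|=6
Step 3: on WHITE (7,8): turn R to W, flip to black, move to (7,7). |black|=7
Step 4: on WHITE (7,7): turn R to N, flip to black, move to (6,7). |black|=8
Step 5: on BLACK (6,7): turn L to W, flip to white, move to (6,6). |black|=7
Step 6: on WHITE (6,6): turn R to N, flip to black, move to (5,6). |black|=8
Step 7: on BLACK (5,6): turn L to W, flip to white, move to (5,5). |black|=7
Step 8: on WHITE (5,5): turn R to N, flip to black, move to (4,5). |black|=8
Step 9: on WHITE (4,5): turn R to E, flip to black, move to (4,6). |black|=9
Step 10: on WHITE (4,6): turn R to S, flip to black, move to (5,6). |black|=10
Step 11: on WHITE (5,6): turn R to W, flip to black, move to (5,5). |black|=11
Step 12: on BLACK (5,5): turn L to S, flip to white, move to (6,5). |black|=10
Step 13: on WHITE (6,5): turn R to W, flip to black, move to (6,4). |black|=11
Step 14: on WHITE (6,4): turn R to N, flip to black, move to (5,4). |black|=12
Step 15: on WHITE (5,4): turn R to E, flip to black, move to (5,5). |black|=13
Step 16: on WHITE (5,5): turn R to S, flip to black, move to (6,5). |black|=14
Step 17: on BLACK (6,5): turn L to E, flip to white, move to (6,6). |black|=13
Step 18: on BLACK (6,6): turn L to N, flip to white, move to (5,6). |black|=12
Step 19: on BLACK (5,6): turn L to W, flip to white, move to (5,5). |black|=11
Step 20: on BLACK (5,5): turn L to S, flip to white, move to (6,5). |black|=10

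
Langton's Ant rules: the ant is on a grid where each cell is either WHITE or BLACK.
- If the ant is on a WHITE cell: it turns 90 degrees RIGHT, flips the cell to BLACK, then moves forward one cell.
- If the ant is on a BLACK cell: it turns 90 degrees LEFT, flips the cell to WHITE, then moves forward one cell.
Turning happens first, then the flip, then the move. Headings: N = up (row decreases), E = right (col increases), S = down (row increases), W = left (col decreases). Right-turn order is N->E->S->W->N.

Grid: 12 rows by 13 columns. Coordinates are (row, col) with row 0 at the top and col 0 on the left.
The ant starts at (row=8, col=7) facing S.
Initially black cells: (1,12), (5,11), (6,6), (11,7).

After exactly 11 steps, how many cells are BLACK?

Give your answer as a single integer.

Answer: 11

Derivation:
Step 1: on WHITE (8,7): turn R to W, flip to black, move to (8,6). |black|=5
Step 2: on WHITE (8,6): turn R to N, flip to black, move to (7,6). |black|=6
Step 3: on WHITE (7,6): turn R to E, flip to black, move to (7,7). |black|=7
Step 4: on WHITE (7,7): turn R to S, flip to black, move to (8,7). |black|=8
Step 5: on BLACK (8,7): turn L to E, flip to white, move to (8,8). |black|=7
Step 6: on WHITE (8,8): turn R to S, flip to black, move to (9,8). |black|=8
Step 7: on WHITE (9,8): turn R to W, flip to black, move to (9,7). |black|=9
Step 8: on WHITE (9,7): turn R to N, flip to black, move to (8,7). |black|=10
Step 9: on WHITE (8,7): turn R to E, flip to black, move to (8,8). |black|=11
Step 10: on BLACK (8,8): turn L to N, flip to white, move to (7,8). |black|=10
Step 11: on WHITE (7,8): turn R to E, flip to black, move to (7,9). |black|=11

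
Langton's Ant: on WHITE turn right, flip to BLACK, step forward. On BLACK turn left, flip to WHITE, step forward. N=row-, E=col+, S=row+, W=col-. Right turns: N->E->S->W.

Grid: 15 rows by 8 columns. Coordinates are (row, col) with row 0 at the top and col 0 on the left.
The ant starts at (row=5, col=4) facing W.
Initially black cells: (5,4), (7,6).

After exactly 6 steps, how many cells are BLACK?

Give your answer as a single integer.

Answer: 4

Derivation:
Step 1: on BLACK (5,4): turn L to S, flip to white, move to (6,4). |black|=1
Step 2: on WHITE (6,4): turn R to W, flip to black, move to (6,3). |black|=2
Step 3: on WHITE (6,3): turn R to N, flip to black, move to (5,3). |black|=3
Step 4: on WHITE (5,3): turn R to E, flip to black, move to (5,4). |black|=4
Step 5: on WHITE (5,4): turn R to S, flip to black, move to (6,4). |black|=5
Step 6: on BLACK (6,4): turn L to E, flip to white, move to (6,5). |black|=4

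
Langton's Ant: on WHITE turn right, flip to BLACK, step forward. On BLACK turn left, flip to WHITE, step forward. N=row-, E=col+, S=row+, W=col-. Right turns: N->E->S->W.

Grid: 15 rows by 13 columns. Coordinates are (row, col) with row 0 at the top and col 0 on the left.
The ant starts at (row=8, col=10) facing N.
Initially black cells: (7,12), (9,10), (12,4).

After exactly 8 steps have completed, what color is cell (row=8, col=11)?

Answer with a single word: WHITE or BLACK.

Answer: BLACK

Derivation:
Step 1: on WHITE (8,10): turn R to E, flip to black, move to (8,11). |black|=4
Step 2: on WHITE (8,11): turn R to S, flip to black, move to (9,11). |black|=5
Step 3: on WHITE (9,11): turn R to W, flip to black, move to (9,10). |black|=6
Step 4: on BLACK (9,10): turn L to S, flip to white, move to (10,10). |black|=5
Step 5: on WHITE (10,10): turn R to W, flip to black, move to (10,9). |black|=6
Step 6: on WHITE (10,9): turn R to N, flip to black, move to (9,9). |black|=7
Step 7: on WHITE (9,9): turn R to E, flip to black, move to (9,10). |black|=8
Step 8: on WHITE (9,10): turn R to S, flip to black, move to (10,10). |black|=9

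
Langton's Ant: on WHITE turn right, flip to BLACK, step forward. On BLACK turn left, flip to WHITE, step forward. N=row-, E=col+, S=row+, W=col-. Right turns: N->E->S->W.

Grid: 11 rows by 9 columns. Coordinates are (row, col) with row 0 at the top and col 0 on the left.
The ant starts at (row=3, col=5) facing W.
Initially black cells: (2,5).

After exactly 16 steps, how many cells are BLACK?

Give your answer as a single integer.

Step 1: on WHITE (3,5): turn R to N, flip to black, move to (2,5). |black|=2
Step 2: on BLACK (2,5): turn L to W, flip to white, move to (2,4). |black|=1
Step 3: on WHITE (2,4): turn R to N, flip to black, move to (1,4). |black|=2
Step 4: on WHITE (1,4): turn R to E, flip to black, move to (1,5). |black|=3
Step 5: on WHITE (1,5): turn R to S, flip to black, move to (2,5). |black|=4
Step 6: on WHITE (2,5): turn R to W, flip to black, move to (2,4). |black|=5
Step 7: on BLACK (2,4): turn L to S, flip to white, move to (3,4). |black|=4
Step 8: on WHITE (3,4): turn R to W, flip to black, move to (3,3). |black|=5
Step 9: on WHITE (3,3): turn R to N, flip to black, move to (2,3). |black|=6
Step 10: on WHITE (2,3): turn R to E, flip to black, move to (2,4). |black|=7
Step 11: on WHITE (2,4): turn R to S, flip to black, move to (3,4). |black|=8
Step 12: on BLACK (3,4): turn L to E, flip to white, move to (3,5). |black|=7
Step 13: on BLACK (3,5): turn L to N, flip to white, move to (2,5). |black|=6
Step 14: on BLACK (2,5): turn L to W, flip to white, move to (2,4). |black|=5
Step 15: on BLACK (2,4): turn L to S, flip to white, move to (3,4). |black|=4
Step 16: on WHITE (3,4): turn R to W, flip to black, move to (3,3). |black|=5

Answer: 5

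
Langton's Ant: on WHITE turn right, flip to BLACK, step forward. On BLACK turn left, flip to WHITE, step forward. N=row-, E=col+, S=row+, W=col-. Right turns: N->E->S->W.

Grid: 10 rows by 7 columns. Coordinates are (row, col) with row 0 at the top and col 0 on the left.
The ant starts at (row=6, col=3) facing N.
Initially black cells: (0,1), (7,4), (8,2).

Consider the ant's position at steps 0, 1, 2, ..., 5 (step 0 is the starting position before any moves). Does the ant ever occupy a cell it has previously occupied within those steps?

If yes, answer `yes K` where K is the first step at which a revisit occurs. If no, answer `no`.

Step 1: on WHITE (6,3): turn R to E, flip to black, move to (6,4). |black|=4 — new cell
Step 2: on WHITE (6,4): turn R to S, flip to black, move to (7,4). |black|=5 — new cell
Step 3: on BLACK (7,4): turn L to E, flip to white, move to (7,5). |black|=4 — new cell
Step 4: on WHITE (7,5): turn R to S, flip to black, move to (8,5). |black|=5 — new cell
Step 5: on WHITE (8,5): turn R to W, flip to black, move to (8,4). |black|=6 — new cell
No revisit within 5 steps.

Answer: no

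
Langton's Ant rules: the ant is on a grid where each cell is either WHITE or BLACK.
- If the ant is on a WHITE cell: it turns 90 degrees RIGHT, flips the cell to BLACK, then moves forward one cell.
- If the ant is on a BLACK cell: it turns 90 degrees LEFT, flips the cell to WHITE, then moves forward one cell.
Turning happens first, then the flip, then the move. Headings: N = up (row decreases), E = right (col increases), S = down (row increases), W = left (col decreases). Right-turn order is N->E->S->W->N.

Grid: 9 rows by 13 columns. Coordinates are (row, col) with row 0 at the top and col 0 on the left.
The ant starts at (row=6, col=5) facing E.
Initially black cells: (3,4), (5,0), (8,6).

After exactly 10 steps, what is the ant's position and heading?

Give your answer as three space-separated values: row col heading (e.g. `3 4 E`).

Answer: 5 4 W

Derivation:
Step 1: on WHITE (6,5): turn R to S, flip to black, move to (7,5). |black|=4
Step 2: on WHITE (7,5): turn R to W, flip to black, move to (7,4). |black|=5
Step 3: on WHITE (7,4): turn R to N, flip to black, move to (6,4). |black|=6
Step 4: on WHITE (6,4): turn R to E, flip to black, move to (6,5). |black|=7
Step 5: on BLACK (6,5): turn L to N, flip to white, move to (5,5). |black|=6
Step 6: on WHITE (5,5): turn R to E, flip to black, move to (5,6). |black|=7
Step 7: on WHITE (5,6): turn R to S, flip to black, move to (6,6). |black|=8
Step 8: on WHITE (6,6): turn R to W, flip to black, move to (6,5). |black|=9
Step 9: on WHITE (6,5): turn R to N, flip to black, move to (5,5). |black|=10
Step 10: on BLACK (5,5): turn L to W, flip to white, move to (5,4). |black|=9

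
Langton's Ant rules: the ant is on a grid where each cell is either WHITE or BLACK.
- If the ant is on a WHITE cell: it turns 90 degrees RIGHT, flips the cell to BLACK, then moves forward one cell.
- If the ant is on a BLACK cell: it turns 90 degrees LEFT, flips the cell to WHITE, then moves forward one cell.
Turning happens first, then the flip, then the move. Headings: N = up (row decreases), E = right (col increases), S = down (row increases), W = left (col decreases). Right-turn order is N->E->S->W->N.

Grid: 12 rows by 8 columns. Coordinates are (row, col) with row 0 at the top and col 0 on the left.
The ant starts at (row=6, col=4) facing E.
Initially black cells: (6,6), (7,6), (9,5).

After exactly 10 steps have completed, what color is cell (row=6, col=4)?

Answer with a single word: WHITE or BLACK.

Step 1: on WHITE (6,4): turn R to S, flip to black, move to (7,4). |black|=4
Step 2: on WHITE (7,4): turn R to W, flip to black, move to (7,3). |black|=5
Step 3: on WHITE (7,3): turn R to N, flip to black, move to (6,3). |black|=6
Step 4: on WHITE (6,3): turn R to E, flip to black, move to (6,4). |black|=7
Step 5: on BLACK (6,4): turn L to N, flip to white, move to (5,4). |black|=6
Step 6: on WHITE (5,4): turn R to E, flip to black, move to (5,5). |black|=7
Step 7: on WHITE (5,5): turn R to S, flip to black, move to (6,5). |black|=8
Step 8: on WHITE (6,5): turn R to W, flip to black, move to (6,4). |black|=9
Step 9: on WHITE (6,4): turn R to N, flip to black, move to (5,4). |black|=10
Step 10: on BLACK (5,4): turn L to W, flip to white, move to (5,3). |black|=9

Answer: BLACK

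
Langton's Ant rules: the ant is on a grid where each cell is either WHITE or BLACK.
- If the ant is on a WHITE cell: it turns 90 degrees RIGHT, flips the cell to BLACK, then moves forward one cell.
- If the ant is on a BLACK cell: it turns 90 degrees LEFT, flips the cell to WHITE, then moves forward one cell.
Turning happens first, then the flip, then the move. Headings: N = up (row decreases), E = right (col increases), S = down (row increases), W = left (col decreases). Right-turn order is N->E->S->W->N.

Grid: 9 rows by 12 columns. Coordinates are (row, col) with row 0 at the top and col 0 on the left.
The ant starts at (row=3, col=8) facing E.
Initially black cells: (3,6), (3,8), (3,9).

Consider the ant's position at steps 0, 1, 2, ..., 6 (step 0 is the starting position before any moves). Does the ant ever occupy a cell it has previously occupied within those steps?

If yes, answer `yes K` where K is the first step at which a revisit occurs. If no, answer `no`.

Answer: no

Derivation:
Step 1: on BLACK (3,8): turn L to N, flip to white, move to (2,8). |black|=2 — new cell
Step 2: on WHITE (2,8): turn R to E, flip to black, move to (2,9). |black|=3 — new cell
Step 3: on WHITE (2,9): turn R to S, flip to black, move to (3,9). |black|=4 — new cell
Step 4: on BLACK (3,9): turn L to E, flip to white, move to (3,10). |black|=3 — new cell
Step 5: on WHITE (3,10): turn R to S, flip to black, move to (4,10). |black|=4 — new cell
Step 6: on WHITE (4,10): turn R to W, flip to black, move to (4,9). |black|=5 — new cell
No revisit within 6 steps.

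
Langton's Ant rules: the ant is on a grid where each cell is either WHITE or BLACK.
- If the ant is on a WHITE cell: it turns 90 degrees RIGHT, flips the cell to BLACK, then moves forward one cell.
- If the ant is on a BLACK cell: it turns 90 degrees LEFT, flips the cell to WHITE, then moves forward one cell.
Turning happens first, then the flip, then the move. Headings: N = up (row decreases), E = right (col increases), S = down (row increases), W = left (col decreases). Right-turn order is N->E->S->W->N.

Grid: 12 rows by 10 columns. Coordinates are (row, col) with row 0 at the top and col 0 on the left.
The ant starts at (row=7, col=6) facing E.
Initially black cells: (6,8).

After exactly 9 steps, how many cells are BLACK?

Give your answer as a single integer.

Answer: 8

Derivation:
Step 1: on WHITE (7,6): turn R to S, flip to black, move to (8,6). |black|=2
Step 2: on WHITE (8,6): turn R to W, flip to black, move to (8,5). |black|=3
Step 3: on WHITE (8,5): turn R to N, flip to black, move to (7,5). |black|=4
Step 4: on WHITE (7,5): turn R to E, flip to black, move to (7,6). |black|=5
Step 5: on BLACK (7,6): turn L to N, flip to white, move to (6,6). |black|=4
Step 6: on WHITE (6,6): turn R to E, flip to black, move to (6,7). |black|=5
Step 7: on WHITE (6,7): turn R to S, flip to black, move to (7,7). |black|=6
Step 8: on WHITE (7,7): turn R to W, flip to black, move to (7,6). |black|=7
Step 9: on WHITE (7,6): turn R to N, flip to black, move to (6,6). |black|=8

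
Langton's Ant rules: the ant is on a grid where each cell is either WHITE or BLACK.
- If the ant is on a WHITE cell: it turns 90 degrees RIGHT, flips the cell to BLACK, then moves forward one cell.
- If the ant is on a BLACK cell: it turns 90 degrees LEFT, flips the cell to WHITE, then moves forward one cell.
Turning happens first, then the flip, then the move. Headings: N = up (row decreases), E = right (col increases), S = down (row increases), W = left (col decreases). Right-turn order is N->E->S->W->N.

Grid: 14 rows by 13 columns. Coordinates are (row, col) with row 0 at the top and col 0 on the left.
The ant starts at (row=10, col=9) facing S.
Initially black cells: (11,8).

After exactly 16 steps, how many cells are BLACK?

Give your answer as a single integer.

Answer: 9

Derivation:
Step 1: on WHITE (10,9): turn R to W, flip to black, move to (10,8). |black|=2
Step 2: on WHITE (10,8): turn R to N, flip to black, move to (9,8). |black|=3
Step 3: on WHITE (9,8): turn R to E, flip to black, move to (9,9). |black|=4
Step 4: on WHITE (9,9): turn R to S, flip to black, move to (10,9). |black|=5
Step 5: on BLACK (10,9): turn L to E, flip to white, move to (10,10). |black|=4
Step 6: on WHITE (10,10): turn R to S, flip to black, move to (11,10). |black|=5
Step 7: on WHITE (11,10): turn R to W, flip to black, move to (11,9). |black|=6
Step 8: on WHITE (11,9): turn R to N, flip to black, move to (10,9). |black|=7
Step 9: on WHITE (10,9): turn R to E, flip to black, move to (10,10). |black|=8
Step 10: on BLACK (10,10): turn L to N, flip to white, move to (9,10). |black|=7
Step 11: on WHITE (9,10): turn R to E, flip to black, move to (9,11). |black|=8
Step 12: on WHITE (9,11): turn R to S, flip to black, move to (10,11). |black|=9
Step 13: on WHITE (10,11): turn R to W, flip to black, move to (10,10). |black|=10
Step 14: on WHITE (10,10): turn R to N, flip to black, move to (9,10). |black|=11
Step 15: on BLACK (9,10): turn L to W, flip to white, move to (9,9). |black|=10
Step 16: on BLACK (9,9): turn L to S, flip to white, move to (10,9). |black|=9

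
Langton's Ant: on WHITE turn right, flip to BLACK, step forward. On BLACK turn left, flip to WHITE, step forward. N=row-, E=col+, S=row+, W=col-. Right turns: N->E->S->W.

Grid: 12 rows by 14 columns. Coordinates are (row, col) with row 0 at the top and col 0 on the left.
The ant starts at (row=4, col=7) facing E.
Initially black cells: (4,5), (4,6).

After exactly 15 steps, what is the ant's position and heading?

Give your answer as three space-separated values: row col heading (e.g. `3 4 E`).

Answer: 4 8 S

Derivation:
Step 1: on WHITE (4,7): turn R to S, flip to black, move to (5,7). |black|=3
Step 2: on WHITE (5,7): turn R to W, flip to black, move to (5,6). |black|=4
Step 3: on WHITE (5,6): turn R to N, flip to black, move to (4,6). |black|=5
Step 4: on BLACK (4,6): turn L to W, flip to white, move to (4,5). |black|=4
Step 5: on BLACK (4,5): turn L to S, flip to white, move to (5,5). |black|=3
Step 6: on WHITE (5,5): turn R to W, flip to black, move to (5,4). |black|=4
Step 7: on WHITE (5,4): turn R to N, flip to black, move to (4,4). |black|=5
Step 8: on WHITE (4,4): turn R to E, flip to black, move to (4,5). |black|=6
Step 9: on WHITE (4,5): turn R to S, flip to black, move to (5,5). |black|=7
Step 10: on BLACK (5,5): turn L to E, flip to white, move to (5,6). |black|=6
Step 11: on BLACK (5,6): turn L to N, flip to white, move to (4,6). |black|=5
Step 12: on WHITE (4,6): turn R to E, flip to black, move to (4,7). |black|=6
Step 13: on BLACK (4,7): turn L to N, flip to white, move to (3,7). |black|=5
Step 14: on WHITE (3,7): turn R to E, flip to black, move to (3,8). |black|=6
Step 15: on WHITE (3,8): turn R to S, flip to black, move to (4,8). |black|=7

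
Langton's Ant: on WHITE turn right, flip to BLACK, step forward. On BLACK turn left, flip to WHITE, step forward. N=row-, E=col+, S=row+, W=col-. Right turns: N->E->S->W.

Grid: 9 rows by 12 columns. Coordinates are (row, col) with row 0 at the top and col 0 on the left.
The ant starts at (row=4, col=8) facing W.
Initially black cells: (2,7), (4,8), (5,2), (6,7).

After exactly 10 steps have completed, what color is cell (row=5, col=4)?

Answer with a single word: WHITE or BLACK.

Answer: WHITE

Derivation:
Step 1: on BLACK (4,8): turn L to S, flip to white, move to (5,8). |black|=3
Step 2: on WHITE (5,8): turn R to W, flip to black, move to (5,7). |black|=4
Step 3: on WHITE (5,7): turn R to N, flip to black, move to (4,7). |black|=5
Step 4: on WHITE (4,7): turn R to E, flip to black, move to (4,8). |black|=6
Step 5: on WHITE (4,8): turn R to S, flip to black, move to (5,8). |black|=7
Step 6: on BLACK (5,8): turn L to E, flip to white, move to (5,9). |black|=6
Step 7: on WHITE (5,9): turn R to S, flip to black, move to (6,9). |black|=7
Step 8: on WHITE (6,9): turn R to W, flip to black, move to (6,8). |black|=8
Step 9: on WHITE (6,8): turn R to N, flip to black, move to (5,8). |black|=9
Step 10: on WHITE (5,8): turn R to E, flip to black, move to (5,9). |black|=10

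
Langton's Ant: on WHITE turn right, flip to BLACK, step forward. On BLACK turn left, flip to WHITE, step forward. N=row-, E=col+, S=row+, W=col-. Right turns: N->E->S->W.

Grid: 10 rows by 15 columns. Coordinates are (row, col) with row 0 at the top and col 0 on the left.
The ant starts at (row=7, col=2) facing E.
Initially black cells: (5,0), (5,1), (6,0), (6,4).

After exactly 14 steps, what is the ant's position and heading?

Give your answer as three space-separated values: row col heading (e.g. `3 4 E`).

Answer: 6 1 E

Derivation:
Step 1: on WHITE (7,2): turn R to S, flip to black, move to (8,2). |black|=5
Step 2: on WHITE (8,2): turn R to W, flip to black, move to (8,1). |black|=6
Step 3: on WHITE (8,1): turn R to N, flip to black, move to (7,1). |black|=7
Step 4: on WHITE (7,1): turn R to E, flip to black, move to (7,2). |black|=8
Step 5: on BLACK (7,2): turn L to N, flip to white, move to (6,2). |black|=7
Step 6: on WHITE (6,2): turn R to E, flip to black, move to (6,3). |black|=8
Step 7: on WHITE (6,3): turn R to S, flip to black, move to (7,3). |black|=9
Step 8: on WHITE (7,3): turn R to W, flip to black, move to (7,2). |black|=10
Step 9: on WHITE (7,2): turn R to N, flip to black, move to (6,2). |black|=11
Step 10: on BLACK (6,2): turn L to W, flip to white, move to (6,1). |black|=10
Step 11: on WHITE (6,1): turn R to N, flip to black, move to (5,1). |black|=11
Step 12: on BLACK (5,1): turn L to W, flip to white, move to (5,0). |black|=10
Step 13: on BLACK (5,0): turn L to S, flip to white, move to (6,0). |black|=9
Step 14: on BLACK (6,0): turn L to E, flip to white, move to (6,1). |black|=8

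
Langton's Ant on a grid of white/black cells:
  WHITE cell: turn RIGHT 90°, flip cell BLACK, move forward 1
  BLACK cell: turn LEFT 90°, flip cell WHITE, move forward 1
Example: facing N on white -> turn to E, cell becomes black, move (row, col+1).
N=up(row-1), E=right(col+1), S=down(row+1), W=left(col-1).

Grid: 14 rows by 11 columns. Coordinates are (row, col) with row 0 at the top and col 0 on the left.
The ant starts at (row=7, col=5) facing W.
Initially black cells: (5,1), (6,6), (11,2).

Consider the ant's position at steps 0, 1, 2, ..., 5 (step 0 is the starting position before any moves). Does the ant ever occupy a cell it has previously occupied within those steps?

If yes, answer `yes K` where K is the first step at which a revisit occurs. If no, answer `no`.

Step 1: on WHITE (7,5): turn R to N, flip to black, move to (6,5). |black|=4 — new cell
Step 2: on WHITE (6,5): turn R to E, flip to black, move to (6,6). |black|=5 — new cell
Step 3: on BLACK (6,6): turn L to N, flip to white, move to (5,6). |black|=4 — new cell
Step 4: on WHITE (5,6): turn R to E, flip to black, move to (5,7). |black|=5 — new cell
Step 5: on WHITE (5,7): turn R to S, flip to black, move to (6,7). |black|=6 — new cell
No revisit within 5 steps.

Answer: no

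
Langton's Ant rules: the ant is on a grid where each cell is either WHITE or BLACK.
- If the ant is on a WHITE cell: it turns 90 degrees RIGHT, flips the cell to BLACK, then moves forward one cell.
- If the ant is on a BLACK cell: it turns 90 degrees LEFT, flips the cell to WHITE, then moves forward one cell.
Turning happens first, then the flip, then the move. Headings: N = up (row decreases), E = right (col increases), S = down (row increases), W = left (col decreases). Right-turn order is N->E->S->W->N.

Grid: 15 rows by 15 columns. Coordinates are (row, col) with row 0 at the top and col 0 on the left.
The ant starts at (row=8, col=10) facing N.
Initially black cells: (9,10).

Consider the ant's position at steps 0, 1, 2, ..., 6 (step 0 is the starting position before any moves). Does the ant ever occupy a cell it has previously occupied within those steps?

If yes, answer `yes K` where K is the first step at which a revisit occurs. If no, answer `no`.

Step 1: on WHITE (8,10): turn R to E, flip to black, move to (8,11). |black|=2 — new cell
Step 2: on WHITE (8,11): turn R to S, flip to black, move to (9,11). |black|=3 — new cell
Step 3: on WHITE (9,11): turn R to W, flip to black, move to (9,10). |black|=4 — new cell
Step 4: on BLACK (9,10): turn L to S, flip to white, move to (10,10). |black|=3 — new cell
Step 5: on WHITE (10,10): turn R to W, flip to black, move to (10,9). |black|=4 — new cell
Step 6: on WHITE (10,9): turn R to N, flip to black, move to (9,9). |black|=5 — new cell
No revisit within 6 steps.

Answer: no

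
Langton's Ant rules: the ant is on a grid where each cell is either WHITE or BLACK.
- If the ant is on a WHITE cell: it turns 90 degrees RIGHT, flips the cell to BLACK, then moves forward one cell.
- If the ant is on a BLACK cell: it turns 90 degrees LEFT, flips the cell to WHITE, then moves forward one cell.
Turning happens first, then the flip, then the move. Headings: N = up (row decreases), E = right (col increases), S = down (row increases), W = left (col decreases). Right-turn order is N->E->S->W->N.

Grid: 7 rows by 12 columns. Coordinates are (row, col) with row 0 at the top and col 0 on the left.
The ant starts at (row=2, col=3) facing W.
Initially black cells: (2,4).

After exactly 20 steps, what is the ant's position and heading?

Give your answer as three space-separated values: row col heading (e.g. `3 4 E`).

Answer: 0 7 E

Derivation:
Step 1: on WHITE (2,3): turn R to N, flip to black, move to (1,3). |black|=2
Step 2: on WHITE (1,3): turn R to E, flip to black, move to (1,4). |black|=3
Step 3: on WHITE (1,4): turn R to S, flip to black, move to (2,4). |black|=4
Step 4: on BLACK (2,4): turn L to E, flip to white, move to (2,5). |black|=3
Step 5: on WHITE (2,5): turn R to S, flip to black, move to (3,5). |black|=4
Step 6: on WHITE (3,5): turn R to W, flip to black, move to (3,4). |black|=5
Step 7: on WHITE (3,4): turn R to N, flip to black, move to (2,4). |black|=6
Step 8: on WHITE (2,4): turn R to E, flip to black, move to (2,5). |black|=7
Step 9: on BLACK (2,5): turn L to N, flip to white, move to (1,5). |black|=6
Step 10: on WHITE (1,5): turn R to E, flip to black, move to (1,6). |black|=7
Step 11: on WHITE (1,6): turn R to S, flip to black, move to (2,6). |black|=8
Step 12: on WHITE (2,6): turn R to W, flip to black, move to (2,5). |black|=9
Step 13: on WHITE (2,5): turn R to N, flip to black, move to (1,5). |black|=10
Step 14: on BLACK (1,5): turn L to W, flip to white, move to (1,4). |black|=9
Step 15: on BLACK (1,4): turn L to S, flip to white, move to (2,4). |black|=8
Step 16: on BLACK (2,4): turn L to E, flip to white, move to (2,5). |black|=7
Step 17: on BLACK (2,5): turn L to N, flip to white, move to (1,5). |black|=6
Step 18: on WHITE (1,5): turn R to E, flip to black, move to (1,6). |black|=7
Step 19: on BLACK (1,6): turn L to N, flip to white, move to (0,6). |black|=6
Step 20: on WHITE (0,6): turn R to E, flip to black, move to (0,7). |black|=7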